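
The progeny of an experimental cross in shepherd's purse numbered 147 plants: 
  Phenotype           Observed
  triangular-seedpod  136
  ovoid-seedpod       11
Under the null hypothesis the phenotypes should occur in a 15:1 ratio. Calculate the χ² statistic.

0.381

Under the 15:1 hypothesis (Σ ratio = 16, N = 147):
  triangular-seedpod: 147 × 15/16 = 137.8125
  ovoid-seedpod: 147 × 1/16 = 9.1875
χ² = Σ (O − E)² / E
  triangular-seedpod: (136 − 137.8125)² / 137.8125 = 0.0238
  ovoid-seedpod: (11 − 9.1875)² / 9.1875 = 0.3576
χ² = 0.0238 + 0.3576 = 0.3814 ≈ 0.381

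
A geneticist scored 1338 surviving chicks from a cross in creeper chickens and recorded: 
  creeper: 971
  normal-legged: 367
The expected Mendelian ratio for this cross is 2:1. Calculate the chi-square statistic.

20.990

Total ratio parts = 3. Expected numbers out of 1338:
  creeper: 1338 × 2/3 = 892
  normal-legged: 1338 × 1/3 = 446
χ² = Σ (O − E)² / E
  creeper: (971 − 892)² / 892 = 6.9966
  normal-legged: (367 − 446)² / 446 = 13.9933
χ² = 6.9966 + 13.9933 = 20.9899 ≈ 20.990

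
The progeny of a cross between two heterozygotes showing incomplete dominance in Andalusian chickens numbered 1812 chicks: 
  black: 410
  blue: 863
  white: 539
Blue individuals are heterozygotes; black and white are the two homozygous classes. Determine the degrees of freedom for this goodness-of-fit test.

With incomplete dominance, a heterozygote × heterozygote cross gives a 1:2:1 phenotypic ratio.
A goodness-of-fit test with 3 phenotype classes has df = 3 − 1 = 2.

2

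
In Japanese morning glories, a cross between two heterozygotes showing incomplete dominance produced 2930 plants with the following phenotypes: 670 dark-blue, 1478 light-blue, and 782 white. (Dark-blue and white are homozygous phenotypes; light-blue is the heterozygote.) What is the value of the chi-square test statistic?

With incomplete dominance, a heterozygote × heterozygote cross gives a 1:2:1 phenotypic ratio.
Under the 1:2:1 hypothesis (Σ ratio = 4, N = 2930):
  dark-blue: 2930 × 1/4 = 732.5
  light-blue: 2930 × 2/4 = 1465
  white: 2930 × 1/4 = 732.5
χ² = Σ (O − E)² / E
  dark-blue: (670 − 732.5)² / 732.5 = 5.3328
  light-blue: (1478 − 1465)² / 1465 = 0.1154
  white: (782 − 732.5)² / 732.5 = 3.3451
χ² = 5.3328 + 0.1154 + 3.3451 = 8.7933 ≈ 8.793

8.793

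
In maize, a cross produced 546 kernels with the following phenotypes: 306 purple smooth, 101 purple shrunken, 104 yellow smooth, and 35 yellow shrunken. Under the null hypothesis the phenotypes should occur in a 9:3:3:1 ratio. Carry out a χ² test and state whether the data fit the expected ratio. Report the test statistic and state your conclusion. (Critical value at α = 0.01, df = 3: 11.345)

0.071; consistent

Expected counts for N = 546 under a 9:3:3:1 ratio (total parts = 16):
  purple smooth: 546 × 9/16 = 307.125
  purple shrunken: 546 × 3/16 = 102.375
  yellow smooth: 546 × 3/16 = 102.375
  yellow shrunken: 546 × 1/16 = 34.125
χ² = Σ (O − E)² / E
  purple smooth: (306 − 307.125)² / 307.125 = 0.0041
  purple shrunken: (101 − 102.375)² / 102.375 = 0.0185
  yellow smooth: (104 − 102.375)² / 102.375 = 0.0258
  yellow shrunken: (35 − 34.125)² / 34.125 = 0.0224
χ² = 0.0041 + 0.0185 + 0.0258 + 0.0224 = 0.0708 ≈ 0.071
Degrees of freedom = 4 − 1 = 3; critical value at α = 0.01 is 11.345.
Since 0.071 < 11.345, we fail to reject the null hypothesis — the data are consistent with the 9:3:3:1 ratio.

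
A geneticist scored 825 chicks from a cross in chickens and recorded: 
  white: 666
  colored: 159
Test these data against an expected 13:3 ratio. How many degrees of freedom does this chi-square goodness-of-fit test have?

A goodness-of-fit test with 2 phenotype classes has df = 2 − 1 = 1.

1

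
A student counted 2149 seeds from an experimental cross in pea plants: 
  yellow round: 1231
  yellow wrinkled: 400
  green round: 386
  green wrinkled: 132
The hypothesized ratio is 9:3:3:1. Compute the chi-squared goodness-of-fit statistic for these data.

Total ratio parts = 16. Expected numbers out of 2149:
  yellow round: 2149 × 9/16 = 1208.8125
  yellow wrinkled: 2149 × 3/16 = 402.9375
  green round: 2149 × 3/16 = 402.9375
  green wrinkled: 2149 × 1/16 = 134.3125
χ² = Σ (O − E)² / E
  yellow round: (1231 − 1208.8125)² / 1208.8125 = 0.4072
  yellow wrinkled: (400 − 402.9375)² / 402.9375 = 0.0214
  green round: (386 − 402.9375)² / 402.9375 = 0.7120
  green wrinkled: (132 − 134.3125)² / 134.3125 = 0.0398
χ² = 0.4072 + 0.0214 + 0.7120 + 0.0398 = 1.1804 ≈ 1.180

1.180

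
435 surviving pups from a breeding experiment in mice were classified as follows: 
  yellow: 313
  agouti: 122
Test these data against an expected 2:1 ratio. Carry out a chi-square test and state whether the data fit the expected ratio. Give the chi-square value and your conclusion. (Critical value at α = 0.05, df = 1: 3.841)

Expected counts for N = 435 under a 2:1 ratio (total parts = 3):
  yellow: 435 × 2/3 = 290
  agouti: 435 × 1/3 = 145
χ² = Σ (O − E)² / E
  yellow: (313 − 290)² / 290 = 1.8241
  agouti: (122 − 145)² / 145 = 3.6483
χ² = 1.8241 + 3.6483 = 5.4724 ≈ 5.472
Degrees of freedom = 2 − 1 = 1; critical value at α = 0.05 is 3.841.
Since 5.472 > 3.841, we reject the null hypothesis — the data do not fit the 2:1 ratio.

5.472; not consistent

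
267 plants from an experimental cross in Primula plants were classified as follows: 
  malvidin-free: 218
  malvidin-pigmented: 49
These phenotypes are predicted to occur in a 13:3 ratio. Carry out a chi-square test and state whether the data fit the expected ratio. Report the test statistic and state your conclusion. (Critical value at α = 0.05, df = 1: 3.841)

0.028; consistent

Expected counts for N = 267 under a 13:3 ratio (total parts = 16):
  malvidin-free: 267 × 13/16 = 216.9375
  malvidin-pigmented: 267 × 3/16 = 50.0625
χ² = Σ (O − E)² / E
  malvidin-free: (218 − 216.9375)² / 216.9375 = 0.0052
  malvidin-pigmented: (49 − 50.0625)² / 50.0625 = 0.0225
χ² = 0.0052 + 0.0225 = 0.0277 ≈ 0.028
Degrees of freedom = 2 − 1 = 1; critical value at α = 0.05 is 3.841.
Since 0.028 < 3.841, we fail to reject the null hypothesis — the data are consistent with the 13:3 ratio.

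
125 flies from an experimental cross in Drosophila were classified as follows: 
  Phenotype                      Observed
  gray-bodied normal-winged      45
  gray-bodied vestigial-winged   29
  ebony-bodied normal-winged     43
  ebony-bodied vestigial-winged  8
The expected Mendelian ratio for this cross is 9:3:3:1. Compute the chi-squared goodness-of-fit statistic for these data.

26.765

Under the 9:3:3:1 hypothesis (Σ ratio = 16, N = 125):
  gray-bodied normal-winged: 125 × 9/16 = 70.3125
  gray-bodied vestigial-winged: 125 × 3/16 = 23.4375
  ebony-bodied normal-winged: 125 × 3/16 = 23.4375
  ebony-bodied vestigial-winged: 125 × 1/16 = 7.8125
χ² = Σ (O − E)² / E
  gray-bodied normal-winged: (45 − 70.3125)² / 70.3125 = 9.1125
  gray-bodied vestigial-winged: (29 − 23.4375)² / 23.4375 = 1.3202
  ebony-bodied normal-winged: (43 − 23.4375)² / 23.4375 = 16.3282
  ebony-bodied vestigial-winged: (8 − 7.8125)² / 7.8125 = 0.0045
χ² = 9.1125 + 1.3202 + 16.3282 + 0.0045 = 26.7654 ≈ 26.765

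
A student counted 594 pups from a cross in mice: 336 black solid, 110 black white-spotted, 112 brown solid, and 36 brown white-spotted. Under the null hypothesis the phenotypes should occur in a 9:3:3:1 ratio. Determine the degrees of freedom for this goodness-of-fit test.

A goodness-of-fit test with 4 phenotype classes has df = 4 − 1 = 3.

3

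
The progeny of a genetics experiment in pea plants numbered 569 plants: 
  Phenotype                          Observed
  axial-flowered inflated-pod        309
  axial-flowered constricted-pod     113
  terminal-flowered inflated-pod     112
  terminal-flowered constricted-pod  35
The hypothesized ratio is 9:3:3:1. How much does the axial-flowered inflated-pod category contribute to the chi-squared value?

0.382

Total ratio parts = 16. Expected numbers out of 569:
  axial-flowered inflated-pod: 569 × 9/16 = 320.0625
  axial-flowered constricted-pod: 569 × 3/16 = 106.6875
  terminal-flowered inflated-pod: 569 × 3/16 = 106.6875
  terminal-flowered constricted-pod: 569 × 1/16 = 35.5625
Contribution of axial-flowered inflated-pod: (309 − 320.0625)² / 320.0625 = 0.3824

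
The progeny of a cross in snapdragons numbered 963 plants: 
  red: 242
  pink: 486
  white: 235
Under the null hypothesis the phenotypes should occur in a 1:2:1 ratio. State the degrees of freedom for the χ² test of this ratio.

A goodness-of-fit test with 3 phenotype classes has df = 3 − 1 = 2.

2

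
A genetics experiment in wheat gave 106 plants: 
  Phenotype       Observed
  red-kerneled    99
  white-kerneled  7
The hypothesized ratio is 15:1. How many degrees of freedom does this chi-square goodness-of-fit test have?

A goodness-of-fit test with 2 phenotype classes has df = 2 − 1 = 1.

1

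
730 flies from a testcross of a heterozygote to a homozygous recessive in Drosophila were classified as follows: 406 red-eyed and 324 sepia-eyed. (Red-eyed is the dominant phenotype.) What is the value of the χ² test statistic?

9.211

A testcross of a heterozygote (Aa × aa) gives a 1:1 phenotypic ratio.
The 1:1 ratio has 2 parts, so with N = 730 the expected counts are:
  red-eyed: 730 × 1/2 = 365
  sepia-eyed: 730 × 1/2 = 365
χ² = Σ (O − E)² / E
  red-eyed: (406 − 365)² / 365 = 4.6055
  sepia-eyed: (324 − 365)² / 365 = 4.6055
χ² = 4.6055 + 4.6055 = 9.211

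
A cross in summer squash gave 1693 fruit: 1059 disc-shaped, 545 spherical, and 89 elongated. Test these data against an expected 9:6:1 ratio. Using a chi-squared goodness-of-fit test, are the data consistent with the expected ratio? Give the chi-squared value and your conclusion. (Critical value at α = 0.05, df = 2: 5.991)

27.347; not consistent

Expected counts for N = 1693 under a 9:6:1 ratio (total parts = 16):
  disc-shaped: 1693 × 9/16 = 952.3125
  spherical: 1693 × 6/16 = 634.875
  elongated: 1693 × 1/16 = 105.8125
χ² = Σ (O − E)² / E
  disc-shaped: (1059 − 952.3125)² / 952.3125 = 11.9522
  spherical: (545 − 634.875)² / 634.875 = 12.7230
  elongated: (89 − 105.8125)² / 105.8125 = 2.6713
χ² = 11.9522 + 12.7230 + 2.6713 = 27.3465 ≈ 27.347
Degrees of freedom = 3 − 1 = 2; critical value at α = 0.05 is 5.991.
Since 27.347 > 5.991, we reject the null hypothesis — the data do not fit the 9:6:1 ratio.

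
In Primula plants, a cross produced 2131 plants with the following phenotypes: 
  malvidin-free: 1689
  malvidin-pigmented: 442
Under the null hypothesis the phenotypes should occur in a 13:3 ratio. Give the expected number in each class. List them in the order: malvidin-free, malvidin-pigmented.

1731.4375, 399.5625

Expected counts for N = 2131 under a 13:3 ratio (total parts = 16):
  malvidin-free: 2131 × 13/16 = 1731.4375
  malvidin-pigmented: 2131 × 3/16 = 399.5625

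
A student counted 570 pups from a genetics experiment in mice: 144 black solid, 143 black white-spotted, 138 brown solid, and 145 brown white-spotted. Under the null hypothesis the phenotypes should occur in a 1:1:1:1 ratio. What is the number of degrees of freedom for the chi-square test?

3

A goodness-of-fit test with 4 phenotype classes has df = 4 − 1 = 3.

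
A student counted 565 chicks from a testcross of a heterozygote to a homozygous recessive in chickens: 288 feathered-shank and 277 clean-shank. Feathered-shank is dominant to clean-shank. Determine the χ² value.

A testcross of a heterozygote (Aa × aa) gives a 1:1 phenotypic ratio.
Total ratio parts = 2. Expected numbers out of 565:
  feathered-shank: 565 × 1/2 = 282.5
  clean-shank: 565 × 1/2 = 282.5
χ² = Σ (O − E)² / E
  feathered-shank: (288 − 282.5)² / 282.5 = 0.1071
  clean-shank: (277 − 282.5)² / 282.5 = 0.1071
χ² = 0.1071 + 0.1071 = 0.2142 ≈ 0.214

0.214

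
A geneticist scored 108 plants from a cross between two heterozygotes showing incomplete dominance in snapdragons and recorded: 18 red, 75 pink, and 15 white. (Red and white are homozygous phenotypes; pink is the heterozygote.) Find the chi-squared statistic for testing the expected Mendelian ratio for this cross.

With incomplete dominance, a heterozygote × heterozygote cross gives a 1:2:1 phenotypic ratio.
The 1:2:1 ratio has 4 parts, so with N = 108 the expected counts are:
  red: 108 × 1/4 = 27
  pink: 108 × 2/4 = 54
  white: 108 × 1/4 = 27
χ² = Σ (O − E)² / E
  red: (18 − 27)² / 27 = 3.0000
  pink: (75 − 54)² / 54 = 8.1667
  white: (15 − 27)² / 27 = 5.3333
χ² = 3.0000 + 8.1667 + 5.3333 = 16.500

16.500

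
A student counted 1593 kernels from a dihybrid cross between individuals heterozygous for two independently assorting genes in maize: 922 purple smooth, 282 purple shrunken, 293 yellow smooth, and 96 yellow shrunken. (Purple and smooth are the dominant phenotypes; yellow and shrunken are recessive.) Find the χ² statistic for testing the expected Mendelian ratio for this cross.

A dihybrid F₂ with independent assortment and complete dominance at both loci gives a 9:3:3:1 phenotypic ratio.
Expected counts for N = 1593 under a 9:3:3:1 ratio (total parts = 16):
  purple smooth: 1593 × 9/16 = 896.0625
  purple shrunken: 1593 × 3/16 = 298.6875
  yellow smooth: 1593 × 3/16 = 298.6875
  yellow shrunken: 1593 × 1/16 = 99.5625
χ² = Σ (O − E)² / E
  purple smooth: (922 − 896.0625)² / 896.0625 = 0.7508
  purple shrunken: (282 − 298.6875)² / 298.6875 = 0.9323
  yellow smooth: (293 − 298.6875)² / 298.6875 = 0.1083
  yellow shrunken: (96 − 99.5625)² / 99.5625 = 0.1275
χ² = 0.7508 + 0.9323 + 0.1083 + 0.1275 = 1.9189 ≈ 1.919

1.919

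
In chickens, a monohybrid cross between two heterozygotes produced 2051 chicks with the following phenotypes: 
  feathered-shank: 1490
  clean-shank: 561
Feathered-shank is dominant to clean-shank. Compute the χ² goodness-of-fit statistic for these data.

For a monohybrid cross between heterozygotes with complete dominance, the expected phenotypic ratio is 3:1.
Expected counts for N = 2051 under a 3:1 ratio (total parts = 4):
  feathered-shank: 2051 × 3/4 = 1538.25
  clean-shank: 2051 × 1/4 = 512.75
χ² = Σ (O − E)² / E
  feathered-shank: (1490 − 1538.25)² / 1538.25 = 1.5134
  clean-shank: (561 − 512.75)² / 512.75 = 4.5403
χ² = 1.5134 + 4.5403 = 6.0537 ≈ 6.054

6.054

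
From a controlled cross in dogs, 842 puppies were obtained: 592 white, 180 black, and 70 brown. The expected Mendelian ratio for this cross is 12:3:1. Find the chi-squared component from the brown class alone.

5.737

The 12:3:1 ratio has 16 parts, so with N = 842 the expected counts are:
  white: 842 × 12/16 = 631.5
  black: 842 × 3/16 = 157.875
  brown: 842 × 1/16 = 52.625
Contribution of brown: (70 − 52.625)² / 52.625 = 5.7366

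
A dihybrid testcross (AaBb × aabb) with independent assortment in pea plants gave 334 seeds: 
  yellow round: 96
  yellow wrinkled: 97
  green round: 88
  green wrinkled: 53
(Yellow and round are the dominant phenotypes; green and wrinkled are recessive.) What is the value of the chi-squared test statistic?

A dihybrid testcross with independent assortment gives a 1:1:1:1 ratio.
Expected counts for N = 334 under a 1:1:1:1 ratio (total parts = 4):
  yellow round: 334 × 1/4 = 83.5
  yellow wrinkled: 334 × 1/4 = 83.5
  green round: 334 × 1/4 = 83.5
  green wrinkled: 334 × 1/4 = 83.5
χ² = Σ (O − E)² / E
  yellow round: (96 − 83.5)² / 83.5 = 1.8713
  yellow wrinkled: (97 − 83.5)² / 83.5 = 2.1826
  green round: (88 − 83.5)² / 83.5 = 0.2425
  green wrinkled: (53 − 83.5)² / 83.5 = 11.1407
χ² = 1.8713 + 2.1826 + 0.2425 + 11.1407 = 15.4371 ≈ 15.437

15.437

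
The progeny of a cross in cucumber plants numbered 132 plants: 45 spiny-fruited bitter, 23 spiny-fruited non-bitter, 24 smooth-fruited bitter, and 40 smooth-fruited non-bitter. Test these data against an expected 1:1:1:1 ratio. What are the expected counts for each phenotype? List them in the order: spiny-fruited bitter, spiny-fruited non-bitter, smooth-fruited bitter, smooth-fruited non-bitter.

The 1:1:1:1 ratio has 4 parts, so with N = 132 the expected counts are:
  spiny-fruited bitter: 132 × 1/4 = 33
  spiny-fruited non-bitter: 132 × 1/4 = 33
  smooth-fruited bitter: 132 × 1/4 = 33
  smooth-fruited non-bitter: 132 × 1/4 = 33

33, 33, 33, 33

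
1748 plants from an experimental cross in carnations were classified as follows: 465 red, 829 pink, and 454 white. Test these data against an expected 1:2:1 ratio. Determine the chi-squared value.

4.772

The 1:2:1 ratio has 4 parts, so with N = 1748 the expected counts are:
  red: 1748 × 1/4 = 437
  pink: 1748 × 2/4 = 874
  white: 1748 × 1/4 = 437
χ² = Σ (O − E)² / E
  red: (465 − 437)² / 437 = 1.7941
  pink: (829 − 874)² / 874 = 2.3169
  white: (454 − 437)² / 437 = 0.6613
χ² = 1.7941 + 2.3169 + 0.6613 = 4.7723 ≈ 4.772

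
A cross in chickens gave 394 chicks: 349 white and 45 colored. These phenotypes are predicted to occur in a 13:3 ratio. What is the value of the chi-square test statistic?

13.891

The 13:3 ratio has 16 parts, so with N = 394 the expected counts are:
  white: 394 × 13/16 = 320.125
  colored: 394 × 3/16 = 73.875
χ² = Σ (O − E)² / E
  white: (349 − 320.125)² / 320.125 = 2.6045
  colored: (45 − 73.875)² / 73.875 = 11.2862
χ² = 2.6045 + 11.2862 = 13.8907 ≈ 13.891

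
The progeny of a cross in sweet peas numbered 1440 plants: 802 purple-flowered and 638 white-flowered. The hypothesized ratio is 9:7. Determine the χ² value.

Under the 9:7 hypothesis (Σ ratio = 16, N = 1440):
  purple-flowered: 1440 × 9/16 = 810
  white-flowered: 1440 × 7/16 = 630
χ² = Σ (O − E)² / E
  purple-flowered: (802 − 810)² / 810 = 0.0790
  white-flowered: (638 − 630)² / 630 = 0.1016
χ² = 0.0790 + 0.1016 = 0.1806 ≈ 0.181

0.181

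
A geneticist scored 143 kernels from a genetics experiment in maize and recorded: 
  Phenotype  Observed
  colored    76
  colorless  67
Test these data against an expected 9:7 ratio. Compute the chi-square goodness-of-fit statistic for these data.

0.560

Total ratio parts = 16. Expected numbers out of 143:
  colored: 143 × 9/16 = 80.4375
  colorless: 143 × 7/16 = 62.5625
χ² = Σ (O − E)² / E
  colored: (76 − 80.4375)² / 80.4375 = 0.2448
  colorless: (67 − 62.5625)² / 62.5625 = 0.3147
χ² = 0.2448 + 0.3147 = 0.5595 ≈ 0.560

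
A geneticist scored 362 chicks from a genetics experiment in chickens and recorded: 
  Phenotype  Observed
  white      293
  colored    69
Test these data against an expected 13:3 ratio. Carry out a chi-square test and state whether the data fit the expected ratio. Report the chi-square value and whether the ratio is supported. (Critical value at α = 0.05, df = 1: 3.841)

The 13:3 ratio has 16 parts, so with N = 362 the expected counts are:
  white: 362 × 13/16 = 294.125
  colored: 362 × 3/16 = 67.875
χ² = Σ (O − E)² / E
  white: (293 − 294.125)² / 294.125 = 0.0043
  colored: (69 − 67.875)² / 67.875 = 0.0186
χ² = 0.0043 + 0.0186 = 0.0229 ≈ 0.023
Degrees of freedom = 2 − 1 = 1; critical value at α = 0.05 is 3.841.
Since 0.023 < 3.841, we fail to reject the null hypothesis — the data are consistent with the 13:3 ratio.

0.023; consistent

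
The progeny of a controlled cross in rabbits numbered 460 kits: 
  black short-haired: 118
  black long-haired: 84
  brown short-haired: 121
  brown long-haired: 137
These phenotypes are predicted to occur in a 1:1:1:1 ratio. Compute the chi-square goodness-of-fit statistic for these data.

The 1:1:1:1 ratio has 4 parts, so with N = 460 the expected counts are:
  black short-haired: 460 × 1/4 = 115
  black long-haired: 460 × 1/4 = 115
  brown short-haired: 460 × 1/4 = 115
  brown long-haired: 460 × 1/4 = 115
χ² = Σ (O − E)² / E
  black short-haired: (118 − 115)² / 115 = 0.0783
  black long-haired: (84 − 115)² / 115 = 8.3565
  brown short-haired: (121 − 115)² / 115 = 0.3130
  brown long-haired: (137 − 115)² / 115 = 4.2087
χ² = 0.0783 + 8.3565 + 0.3130 + 4.2087 = 12.9565 ≈ 12.957

12.957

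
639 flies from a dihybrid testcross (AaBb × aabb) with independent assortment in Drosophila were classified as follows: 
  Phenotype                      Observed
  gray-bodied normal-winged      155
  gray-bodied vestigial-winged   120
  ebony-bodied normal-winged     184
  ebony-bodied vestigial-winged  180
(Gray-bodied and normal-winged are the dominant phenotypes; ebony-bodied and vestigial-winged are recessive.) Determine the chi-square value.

16.280

A dihybrid testcross with independent assortment gives a 1:1:1:1 ratio.
The 1:1:1:1 ratio has 4 parts, so with N = 639 the expected counts are:
  gray-bodied normal-winged: 639 × 1/4 = 159.75
  gray-bodied vestigial-winged: 639 × 1/4 = 159.75
  ebony-bodied normal-winged: 639 × 1/4 = 159.75
  ebony-bodied vestigial-winged: 639 × 1/4 = 159.75
χ² = Σ (O − E)² / E
  gray-bodied normal-winged: (155 − 159.75)² / 159.75 = 0.1412
  gray-bodied vestigial-winged: (120 − 159.75)² / 159.75 = 9.8908
  ebony-bodied normal-winged: (184 − 159.75)² / 159.75 = 3.6811
  ebony-bodied vestigial-winged: (180 − 159.75)² / 159.75 = 2.5669
χ² = 0.1412 + 9.8908 + 3.6811 + 2.5669 = 16.280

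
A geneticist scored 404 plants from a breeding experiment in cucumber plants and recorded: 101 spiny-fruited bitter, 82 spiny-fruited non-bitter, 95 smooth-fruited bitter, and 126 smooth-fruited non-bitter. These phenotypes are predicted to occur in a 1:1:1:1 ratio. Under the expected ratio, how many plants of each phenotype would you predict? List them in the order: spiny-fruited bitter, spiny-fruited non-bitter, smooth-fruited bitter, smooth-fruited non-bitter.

Expected counts for N = 404 under a 1:1:1:1 ratio (total parts = 4):
  spiny-fruited bitter: 404 × 1/4 = 101
  spiny-fruited non-bitter: 404 × 1/4 = 101
  smooth-fruited bitter: 404 × 1/4 = 101
  smooth-fruited non-bitter: 404 × 1/4 = 101

101, 101, 101, 101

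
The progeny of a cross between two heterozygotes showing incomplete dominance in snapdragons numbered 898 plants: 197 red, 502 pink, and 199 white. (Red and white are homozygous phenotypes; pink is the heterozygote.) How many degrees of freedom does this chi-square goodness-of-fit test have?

With incomplete dominance, a heterozygote × heterozygote cross gives a 1:2:1 phenotypic ratio.
A goodness-of-fit test with 3 phenotype classes has df = 3 − 1 = 2.

2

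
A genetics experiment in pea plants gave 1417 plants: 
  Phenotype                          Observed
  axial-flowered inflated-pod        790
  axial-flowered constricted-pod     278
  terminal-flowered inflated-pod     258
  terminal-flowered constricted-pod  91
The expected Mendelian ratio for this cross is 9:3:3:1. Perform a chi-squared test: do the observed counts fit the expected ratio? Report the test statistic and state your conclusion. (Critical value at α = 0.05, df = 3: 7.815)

0.923; consistent

Expected counts for N = 1417 under a 9:3:3:1 ratio (total parts = 16):
  axial-flowered inflated-pod: 1417 × 9/16 = 797.0625
  axial-flowered constricted-pod: 1417 × 3/16 = 265.6875
  terminal-flowered inflated-pod: 1417 × 3/16 = 265.6875
  terminal-flowered constricted-pod: 1417 × 1/16 = 88.5625
χ² = Σ (O − E)² / E
  axial-flowered inflated-pod: (790 − 797.0625)² / 797.0625 = 0.0626
  axial-flowered constricted-pod: (278 − 265.6875)² / 265.6875 = 0.5706
  terminal-flowered inflated-pod: (258 − 265.6875)² / 265.6875 = 0.2224
  terminal-flowered constricted-pod: (91 − 88.5625)² / 88.5625 = 0.0671
χ² = 0.0626 + 0.5706 + 0.2224 + 0.0671 = 0.9227 ≈ 0.923
Degrees of freedom = 4 − 1 = 3; critical value at α = 0.05 is 7.815.
Since 0.923 < 7.815, we fail to reject the null hypothesis — the data are consistent with the 9:3:3:1 ratio.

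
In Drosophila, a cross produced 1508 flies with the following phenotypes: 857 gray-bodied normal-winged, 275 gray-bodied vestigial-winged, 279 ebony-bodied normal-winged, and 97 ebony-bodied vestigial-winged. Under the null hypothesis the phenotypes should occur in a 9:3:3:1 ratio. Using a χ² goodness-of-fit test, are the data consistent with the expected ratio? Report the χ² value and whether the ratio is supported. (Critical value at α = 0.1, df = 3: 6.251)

Expected counts for N = 1508 under a 9:3:3:1 ratio (total parts = 16):
  gray-bodied normal-winged: 1508 × 9/16 = 848.25
  gray-bodied vestigial-winged: 1508 × 3/16 = 282.75
  ebony-bodied normal-winged: 1508 × 3/16 = 282.75
  ebony-bodied vestigial-winged: 1508 × 1/16 = 94.25
χ² = Σ (O − E)² / E
  gray-bodied normal-winged: (857 − 848.25)² / 848.25 = 0.0903
  gray-bodied vestigial-winged: (275 − 282.75)² / 282.75 = 0.2124
  ebony-bodied normal-winged: (279 − 282.75)² / 282.75 = 0.0497
  ebony-bodied vestigial-winged: (97 − 94.25)² / 94.25 = 0.0802
χ² = 0.0903 + 0.2124 + 0.0497 + 0.0802 = 0.4326 ≈ 0.433
Degrees of freedom = 4 − 1 = 3; critical value at α = 0.1 is 6.251.
Since 0.433 < 6.251, we fail to reject the null hypothesis — the data are consistent with the 9:3:3:1 ratio.

0.433; consistent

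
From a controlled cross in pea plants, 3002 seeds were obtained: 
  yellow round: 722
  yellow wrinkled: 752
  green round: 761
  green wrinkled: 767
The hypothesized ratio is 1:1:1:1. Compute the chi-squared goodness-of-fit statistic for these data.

1.595

The 1:1:1:1 ratio has 4 parts, so with N = 3002 the expected counts are:
  yellow round: 3002 × 1/4 = 750.5
  yellow wrinkled: 3002 × 1/4 = 750.5
  green round: 3002 × 1/4 = 750.5
  green wrinkled: 3002 × 1/4 = 750.5
χ² = Σ (O − E)² / E
  yellow round: (722 − 750.5)² / 750.5 = 1.0823
  yellow wrinkled: (752 − 750.5)² / 750.5 = 0.0030
  green round: (761 − 750.5)² / 750.5 = 0.1469
  green wrinkled: (767 − 750.5)² / 750.5 = 0.3628
χ² = 1.0823 + 0.0030 + 0.1469 + 0.3628 = 1.595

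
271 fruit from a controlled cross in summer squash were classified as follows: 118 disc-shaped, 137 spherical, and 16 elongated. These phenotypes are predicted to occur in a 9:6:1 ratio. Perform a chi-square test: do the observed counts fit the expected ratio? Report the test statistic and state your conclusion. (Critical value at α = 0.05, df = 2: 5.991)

20.146; not consistent

Expected counts for N = 271 under a 9:6:1 ratio (total parts = 16):
  disc-shaped: 271 × 9/16 = 152.4375
  spherical: 271 × 6/16 = 101.625
  elongated: 271 × 1/16 = 16.9375
χ² = Σ (O − E)² / E
  disc-shaped: (118 − 152.4375)² / 152.4375 = 7.7799
  spherical: (137 − 101.625)² / 101.625 = 12.3138
  elongated: (16 − 16.9375)² / 16.9375 = 0.0519
χ² = 7.7799 + 12.3138 + 0.0519 = 20.1456 ≈ 20.146
Degrees of freedom = 3 − 1 = 2; critical value at α = 0.05 is 5.991.
Since 20.146 > 5.991, we reject the null hypothesis — the data do not fit the 9:6:1 ratio.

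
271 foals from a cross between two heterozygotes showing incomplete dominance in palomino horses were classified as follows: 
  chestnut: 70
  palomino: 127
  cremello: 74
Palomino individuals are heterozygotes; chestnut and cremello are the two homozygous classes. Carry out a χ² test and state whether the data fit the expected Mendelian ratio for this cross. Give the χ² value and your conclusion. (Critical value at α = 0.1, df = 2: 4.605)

1.185; consistent

With incomplete dominance, a heterozygote × heterozygote cross gives a 1:2:1 phenotypic ratio.
Total ratio parts = 4. Expected numbers out of 271:
  chestnut: 271 × 1/4 = 67.75
  palomino: 271 × 2/4 = 135.5
  cremello: 271 × 1/4 = 67.75
χ² = Σ (O − E)² / E
  chestnut: (70 − 67.75)² / 67.75 = 0.0747
  palomino: (127 − 135.5)² / 135.5 = 0.5332
  cremello: (74 − 67.75)² / 67.75 = 0.5766
χ² = 0.0747 + 0.5332 + 0.5766 = 1.1845 ≈ 1.185
Degrees of freedom = 3 − 1 = 2; critical value at α = 0.1 is 4.605.
Since 1.185 < 4.605, we fail to reject the null hypothesis — the data are consistent with the 1:2:1 ratio.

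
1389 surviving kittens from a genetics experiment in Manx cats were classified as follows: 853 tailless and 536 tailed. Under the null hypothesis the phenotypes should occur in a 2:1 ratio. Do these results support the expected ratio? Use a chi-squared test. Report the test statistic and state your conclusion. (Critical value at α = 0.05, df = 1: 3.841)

Expected counts for N = 1389 under a 2:1 ratio (total parts = 3):
  tailless: 1389 × 2/3 = 926
  tailed: 1389 × 1/3 = 463
χ² = Σ (O − E)² / E
  tailless: (853 − 926)² / 926 = 5.7549
  tailed: (536 − 463)² / 463 = 11.5097
χ² = 5.7549 + 11.5097 = 17.2646 ≈ 17.265
Degrees of freedom = 2 − 1 = 1; critical value at α = 0.05 is 3.841.
Since 17.265 > 3.841, we reject the null hypothesis — the data do not fit the 2:1 ratio.

17.265; not consistent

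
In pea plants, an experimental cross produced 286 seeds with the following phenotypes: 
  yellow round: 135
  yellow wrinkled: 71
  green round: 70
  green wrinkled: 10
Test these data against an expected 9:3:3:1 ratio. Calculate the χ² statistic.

18.261

Under the 9:3:3:1 hypothesis (Σ ratio = 16, N = 286):
  yellow round: 286 × 9/16 = 160.875
  yellow wrinkled: 286 × 3/16 = 53.625
  green round: 286 × 3/16 = 53.625
  green wrinkled: 286 × 1/16 = 17.875
χ² = Σ (O − E)² / E
  yellow round: (135 − 160.875)² / 160.875 = 4.1617
  yellow wrinkled: (71 − 53.625)² / 53.625 = 5.6297
  green round: (70 − 53.625)² / 53.625 = 5.0003
  green wrinkled: (10 − 17.875)² / 17.875 = 3.4694
χ² = 4.1617 + 5.6297 + 5.0003 + 3.4694 = 18.2611 ≈ 18.261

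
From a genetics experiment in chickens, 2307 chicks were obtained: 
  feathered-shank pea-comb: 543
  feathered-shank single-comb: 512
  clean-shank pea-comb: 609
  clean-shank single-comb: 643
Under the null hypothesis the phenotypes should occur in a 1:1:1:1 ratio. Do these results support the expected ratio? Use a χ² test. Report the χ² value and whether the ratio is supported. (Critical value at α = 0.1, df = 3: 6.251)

Under the 1:1:1:1 hypothesis (Σ ratio = 4, N = 2307):
  feathered-shank pea-comb: 2307 × 1/4 = 576.75
  feathered-shank single-comb: 2307 × 1/4 = 576.75
  clean-shank pea-comb: 2307 × 1/4 = 576.75
  clean-shank single-comb: 2307 × 1/4 = 576.75
χ² = Σ (O − E)² / E
  feathered-shank pea-comb: (543 − 576.75)² / 576.75 = 1.9750
  feathered-shank single-comb: (512 − 576.75)² / 576.75 = 7.2693
  clean-shank pea-comb: (609 − 576.75)² / 576.75 = 1.8033
  clean-shank single-comb: (643 − 576.75)² / 576.75 = 7.6100
χ² = 1.9750 + 7.2693 + 1.8033 + 7.6100 = 18.6576 ≈ 18.658
Degrees of freedom = 4 − 1 = 3; critical value at α = 0.1 is 6.251.
Since 18.658 > 6.251, we reject the null hypothesis — the data do not fit the 1:1:1:1 ratio.

18.658; not consistent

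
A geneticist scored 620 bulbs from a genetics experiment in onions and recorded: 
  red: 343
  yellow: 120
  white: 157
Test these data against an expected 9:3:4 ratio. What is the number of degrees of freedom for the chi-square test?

2

A goodness-of-fit test with 3 phenotype classes has df = 3 − 1 = 2.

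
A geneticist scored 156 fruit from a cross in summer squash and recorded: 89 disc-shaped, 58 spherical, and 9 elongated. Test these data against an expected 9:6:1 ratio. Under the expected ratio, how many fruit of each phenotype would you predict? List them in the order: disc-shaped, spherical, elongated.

Expected counts for N = 156 under a 9:6:1 ratio (total parts = 16):
  disc-shaped: 156 × 9/16 = 87.75
  spherical: 156 × 6/16 = 58.5
  elongated: 156 × 1/16 = 9.75

87.75, 58.5, 9.75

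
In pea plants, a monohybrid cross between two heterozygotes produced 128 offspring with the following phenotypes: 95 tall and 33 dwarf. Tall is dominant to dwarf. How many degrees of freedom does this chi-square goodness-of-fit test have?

1

For a monohybrid cross between heterozygotes with complete dominance, the expected phenotypic ratio is 3:1.
A goodness-of-fit test with 2 phenotype classes has df = 2 − 1 = 1.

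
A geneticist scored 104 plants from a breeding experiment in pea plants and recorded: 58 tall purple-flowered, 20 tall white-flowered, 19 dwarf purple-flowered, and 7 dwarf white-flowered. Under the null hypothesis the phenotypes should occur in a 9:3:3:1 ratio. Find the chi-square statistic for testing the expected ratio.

0.068

Under the 9:3:3:1 hypothesis (Σ ratio = 16, N = 104):
  tall purple-flowered: 104 × 9/16 = 58.5
  tall white-flowered: 104 × 3/16 = 19.5
  dwarf purple-flowered: 104 × 3/16 = 19.5
  dwarf white-flowered: 104 × 1/16 = 6.5
χ² = Σ (O − E)² / E
  tall purple-flowered: (58 − 58.5)² / 58.5 = 0.0043
  tall white-flowered: (20 − 19.5)² / 19.5 = 0.0128
  dwarf purple-flowered: (19 − 19.5)² / 19.5 = 0.0128
  dwarf white-flowered: (7 − 6.5)² / 6.5 = 0.0385
χ² = 0.0043 + 0.0128 + 0.0128 + 0.0385 = 0.0684 ≈ 0.068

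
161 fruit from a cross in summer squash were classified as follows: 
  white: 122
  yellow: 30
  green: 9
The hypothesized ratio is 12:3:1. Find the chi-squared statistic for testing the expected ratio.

Expected counts for N = 161 under a 12:3:1 ratio (total parts = 16):
  white: 161 × 12/16 = 120.75
  yellow: 161 × 3/16 = 30.1875
  green: 161 × 1/16 = 10.0625
χ² = Σ (O − E)² / E
  white: (122 − 120.75)² / 120.75 = 0.0129
  yellow: (30 − 30.1875)² / 30.1875 = 0.0012
  green: (9 − 10.0625)² / 10.0625 = 0.1122
χ² = 0.0129 + 0.0012 + 0.1122 = 0.1263 ≈ 0.126

0.126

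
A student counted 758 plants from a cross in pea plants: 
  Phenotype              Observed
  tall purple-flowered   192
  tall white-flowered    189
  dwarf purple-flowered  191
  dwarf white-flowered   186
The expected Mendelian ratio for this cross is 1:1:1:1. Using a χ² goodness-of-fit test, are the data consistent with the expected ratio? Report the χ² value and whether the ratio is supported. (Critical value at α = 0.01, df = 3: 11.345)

Expected counts for N = 758 under a 1:1:1:1 ratio (total parts = 4):
  tall purple-flowered: 758 × 1/4 = 189.5
  tall white-flowered: 758 × 1/4 = 189.5
  dwarf purple-flowered: 758 × 1/4 = 189.5
  dwarf white-flowered: 758 × 1/4 = 189.5
χ² = Σ (O − E)² / E
  tall purple-flowered: (192 − 189.5)² / 189.5 = 0.0330
  tall white-flowered: (189 − 189.5)² / 189.5 = 0.0013
  dwarf purple-flowered: (191 − 189.5)² / 189.5 = 0.0119
  dwarf white-flowered: (186 − 189.5)² / 189.5 = 0.0646
χ² = 0.0330 + 0.0013 + 0.0119 + 0.0646 = 0.1108 ≈ 0.111
Degrees of freedom = 4 − 1 = 3; critical value at α = 0.01 is 11.345.
Since 0.111 < 11.345, we fail to reject the null hypothesis — the data are consistent with the 1:1:1:1 ratio.

0.111; consistent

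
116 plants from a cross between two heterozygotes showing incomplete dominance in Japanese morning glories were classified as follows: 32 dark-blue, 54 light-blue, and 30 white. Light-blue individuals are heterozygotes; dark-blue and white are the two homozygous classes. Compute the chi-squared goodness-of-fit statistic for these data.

With incomplete dominance, a heterozygote × heterozygote cross gives a 1:2:1 phenotypic ratio.
Total ratio parts = 4. Expected numbers out of 116:
  dark-blue: 116 × 1/4 = 29
  light-blue: 116 × 2/4 = 58
  white: 116 × 1/4 = 29
χ² = Σ (O − E)² / E
  dark-blue: (32 − 29)² / 29 = 0.3103
  light-blue: (54 − 58)² / 58 = 0.2759
  white: (30 − 29)² / 29 = 0.0345
χ² = 0.3103 + 0.2759 + 0.0345 = 0.6207 ≈ 0.621

0.621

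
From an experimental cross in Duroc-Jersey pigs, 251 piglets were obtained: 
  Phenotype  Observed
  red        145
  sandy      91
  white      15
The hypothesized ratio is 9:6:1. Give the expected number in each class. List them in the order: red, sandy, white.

Under the 9:6:1 hypothesis (Σ ratio = 16, N = 251):
  red: 251 × 9/16 = 141.1875
  sandy: 251 × 6/16 = 94.125
  white: 251 × 1/16 = 15.6875

141.1875, 94.125, 15.6875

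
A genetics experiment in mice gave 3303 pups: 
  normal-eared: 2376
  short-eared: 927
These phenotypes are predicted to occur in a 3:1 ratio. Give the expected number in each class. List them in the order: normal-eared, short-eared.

The 3:1 ratio has 4 parts, so with N = 3303 the expected counts are:
  normal-eared: 3303 × 3/4 = 2477.25
  short-eared: 3303 × 1/4 = 825.75

2477.25, 825.75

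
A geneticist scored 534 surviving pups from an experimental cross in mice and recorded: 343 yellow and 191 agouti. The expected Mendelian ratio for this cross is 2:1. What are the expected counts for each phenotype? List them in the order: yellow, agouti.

356, 178

Under the 2:1 hypothesis (Σ ratio = 3, N = 534):
  yellow: 534 × 2/3 = 356
  agouti: 534 × 1/3 = 178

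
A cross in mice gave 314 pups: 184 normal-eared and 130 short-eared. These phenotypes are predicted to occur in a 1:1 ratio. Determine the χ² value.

9.287

Under the 1:1 hypothesis (Σ ratio = 2, N = 314):
  normal-eared: 314 × 1/2 = 157
  short-eared: 314 × 1/2 = 157
χ² = Σ (O − E)² / E
  normal-eared: (184 − 157)² / 157 = 4.6433
  short-eared: (130 − 157)² / 157 = 4.6433
χ² = 4.6433 + 4.6433 = 9.2866 ≈ 9.287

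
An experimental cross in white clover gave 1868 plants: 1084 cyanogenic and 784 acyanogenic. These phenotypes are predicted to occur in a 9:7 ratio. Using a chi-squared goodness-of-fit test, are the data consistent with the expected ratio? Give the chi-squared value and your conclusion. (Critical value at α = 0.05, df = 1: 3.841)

2.405; consistent

Total ratio parts = 16. Expected numbers out of 1868:
  cyanogenic: 1868 × 9/16 = 1050.75
  acyanogenic: 1868 × 7/16 = 817.25
χ² = Σ (O − E)² / E
  cyanogenic: (1084 − 1050.75)² / 1050.75 = 1.0522
  acyanogenic: (784 − 817.25)² / 817.25 = 1.3528
χ² = 1.0522 + 1.3528 = 2.405
Degrees of freedom = 2 − 1 = 1; critical value at α = 0.05 is 3.841.
Since 2.405 < 3.841, we fail to reject the null hypothesis — the data are consistent with the 9:7 ratio.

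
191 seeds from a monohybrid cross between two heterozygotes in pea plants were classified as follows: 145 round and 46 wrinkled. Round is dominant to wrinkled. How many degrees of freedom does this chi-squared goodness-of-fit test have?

For a monohybrid cross between heterozygotes with complete dominance, the expected phenotypic ratio is 3:1.
A goodness-of-fit test with 2 phenotype classes has df = 2 − 1 = 1.

1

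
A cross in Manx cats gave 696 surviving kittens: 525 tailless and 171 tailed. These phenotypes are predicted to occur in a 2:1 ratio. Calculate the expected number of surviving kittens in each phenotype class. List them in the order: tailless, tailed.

464, 232

Expected counts for N = 696 under a 2:1 ratio (total parts = 3):
  tailless: 696 × 2/3 = 464
  tailed: 696 × 1/3 = 232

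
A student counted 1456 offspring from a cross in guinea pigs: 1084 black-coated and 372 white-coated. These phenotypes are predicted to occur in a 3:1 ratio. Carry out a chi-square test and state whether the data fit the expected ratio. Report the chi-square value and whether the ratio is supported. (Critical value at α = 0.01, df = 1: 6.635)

0.234; consistent

Expected counts for N = 1456 under a 3:1 ratio (total parts = 4):
  black-coated: 1456 × 3/4 = 1092
  white-coated: 1456 × 1/4 = 364
χ² = Σ (O − E)² / E
  black-coated: (1084 − 1092)² / 1092 = 0.0586
  white-coated: (372 − 364)² / 364 = 0.1758
χ² = 0.0586 + 0.1758 = 0.2344 ≈ 0.234
Degrees of freedom = 2 − 1 = 1; critical value at α = 0.01 is 6.635.
Since 0.234 < 6.635, we fail to reject the null hypothesis — the data are consistent with the 3:1 ratio.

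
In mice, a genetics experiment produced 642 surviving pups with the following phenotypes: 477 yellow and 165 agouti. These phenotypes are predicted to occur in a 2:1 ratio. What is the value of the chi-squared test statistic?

16.829

Expected counts for N = 642 under a 2:1 ratio (total parts = 3):
  yellow: 642 × 2/3 = 428
  agouti: 642 × 1/3 = 214
χ² = Σ (O − E)² / E
  yellow: (477 − 428)² / 428 = 5.6098
  agouti: (165 − 214)² / 214 = 11.2196
χ² = 5.6098 + 11.2196 = 16.8294 ≈ 16.829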